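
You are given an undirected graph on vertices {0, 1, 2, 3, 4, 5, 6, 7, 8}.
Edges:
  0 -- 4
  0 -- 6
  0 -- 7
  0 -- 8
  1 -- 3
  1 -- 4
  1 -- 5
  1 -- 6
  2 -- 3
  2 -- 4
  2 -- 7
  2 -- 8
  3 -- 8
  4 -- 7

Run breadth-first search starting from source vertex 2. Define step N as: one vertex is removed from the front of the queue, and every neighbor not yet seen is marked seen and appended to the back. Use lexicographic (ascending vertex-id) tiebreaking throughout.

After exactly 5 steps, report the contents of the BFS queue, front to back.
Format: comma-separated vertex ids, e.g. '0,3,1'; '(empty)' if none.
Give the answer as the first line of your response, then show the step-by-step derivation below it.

1,0

step 1: dequeue 2; queue=[3,4,7,8]; order=2
step 2: dequeue 3; queue=[4,7,8,1]; order=2,3
step 3: dequeue 4; queue=[7,8,1,0]; order=2,3,4
step 4: dequeue 7; queue=[8,1,0]; order=2,3,4,7
step 5: dequeue 8; queue=[1,0]; order=2,3,4,7,8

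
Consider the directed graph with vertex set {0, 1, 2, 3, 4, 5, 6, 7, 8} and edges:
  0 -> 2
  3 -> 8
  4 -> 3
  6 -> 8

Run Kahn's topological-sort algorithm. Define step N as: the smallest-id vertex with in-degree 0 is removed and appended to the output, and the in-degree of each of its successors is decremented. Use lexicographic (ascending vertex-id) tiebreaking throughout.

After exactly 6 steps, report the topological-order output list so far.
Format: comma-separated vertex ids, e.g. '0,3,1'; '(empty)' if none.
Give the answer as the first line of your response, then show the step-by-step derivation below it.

0,1,2,4,3,5

step 1: output 0; order=[0]; indeg=(0,0,0,1,0,0,0,0,2)
step 2: output 1; order=[0,1]; indeg=(0,0,0,1,0,0,0,0,2)
step 3: output 2; order=[0,1,2]; indeg=(0,0,0,1,0,0,0,0,2)
step 4: output 4; order=[0,1,2,4]; indeg=(0,0,0,0,0,0,0,0,2)
step 5: output 3; order=[0,1,2,4,3]; indeg=(0,0,0,0,0,0,0,0,1)
step 6: output 5; order=[0,1,2,4,3,5]; indeg=(0,0,0,0,0,0,0,0,1)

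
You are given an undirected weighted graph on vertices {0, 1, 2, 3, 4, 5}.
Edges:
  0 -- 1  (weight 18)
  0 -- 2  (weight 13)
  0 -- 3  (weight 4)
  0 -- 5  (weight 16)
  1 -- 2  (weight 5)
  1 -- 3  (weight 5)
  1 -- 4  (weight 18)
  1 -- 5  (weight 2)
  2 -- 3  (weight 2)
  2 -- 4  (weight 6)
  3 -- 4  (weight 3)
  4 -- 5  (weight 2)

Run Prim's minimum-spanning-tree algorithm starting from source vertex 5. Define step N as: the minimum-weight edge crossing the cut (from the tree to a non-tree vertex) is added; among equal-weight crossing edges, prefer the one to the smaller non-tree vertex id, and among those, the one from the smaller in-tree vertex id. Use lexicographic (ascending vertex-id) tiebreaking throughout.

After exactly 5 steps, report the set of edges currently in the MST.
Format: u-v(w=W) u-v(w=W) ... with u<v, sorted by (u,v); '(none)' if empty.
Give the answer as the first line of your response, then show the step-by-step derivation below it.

0-3(w=4) 1-5(w=2) 2-3(w=2) 3-4(w=3) 4-5(w=2)

step 1: add edge 1-5 (w=2); MST = {1-5(w=2)}
step 2: add edge 4-5 (w=2); MST = {1-5(w=2) 4-5(w=2)}
step 3: add edge 3-4 (w=3); MST = {1-5(w=2) 3-4(w=3) 4-5(w=2)}
step 4: add edge 2-3 (w=2); MST = {1-5(w=2) 2-3(w=2) 3-4(w=3) 4-5(w=2)}
step 5: add edge 0-3 (w=4); MST = {0-3(w=4) 1-5(w=2) 2-3(w=2) 3-4(w=3) 4-5(w=2)}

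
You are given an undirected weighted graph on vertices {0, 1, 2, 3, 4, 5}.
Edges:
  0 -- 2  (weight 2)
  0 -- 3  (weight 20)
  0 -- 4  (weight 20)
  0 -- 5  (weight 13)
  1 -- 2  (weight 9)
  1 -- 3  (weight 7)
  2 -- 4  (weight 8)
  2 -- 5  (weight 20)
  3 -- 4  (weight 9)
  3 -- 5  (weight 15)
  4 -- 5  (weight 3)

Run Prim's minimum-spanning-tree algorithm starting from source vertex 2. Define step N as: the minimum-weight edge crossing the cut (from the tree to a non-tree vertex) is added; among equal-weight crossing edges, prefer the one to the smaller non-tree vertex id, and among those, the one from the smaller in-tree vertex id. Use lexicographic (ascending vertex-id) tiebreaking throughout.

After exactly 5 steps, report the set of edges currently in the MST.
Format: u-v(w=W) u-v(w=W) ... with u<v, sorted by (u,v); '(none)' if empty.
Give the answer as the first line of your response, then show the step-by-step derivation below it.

0-2(w=2) 1-2(w=9) 1-3(w=7) 2-4(w=8) 4-5(w=3)

step 1: add edge 0-2 (w=2); MST = {0-2(w=2)}
step 2: add edge 2-4 (w=8); MST = {0-2(w=2) 2-4(w=8)}
step 3: add edge 4-5 (w=3); MST = {0-2(w=2) 2-4(w=8) 4-5(w=3)}
step 4: add edge 1-2 (w=9); MST = {0-2(w=2) 1-2(w=9) 2-4(w=8) 4-5(w=3)}
step 5: add edge 1-3 (w=7); MST = {0-2(w=2) 1-2(w=9) 1-3(w=7) 2-4(w=8) 4-5(w=3)}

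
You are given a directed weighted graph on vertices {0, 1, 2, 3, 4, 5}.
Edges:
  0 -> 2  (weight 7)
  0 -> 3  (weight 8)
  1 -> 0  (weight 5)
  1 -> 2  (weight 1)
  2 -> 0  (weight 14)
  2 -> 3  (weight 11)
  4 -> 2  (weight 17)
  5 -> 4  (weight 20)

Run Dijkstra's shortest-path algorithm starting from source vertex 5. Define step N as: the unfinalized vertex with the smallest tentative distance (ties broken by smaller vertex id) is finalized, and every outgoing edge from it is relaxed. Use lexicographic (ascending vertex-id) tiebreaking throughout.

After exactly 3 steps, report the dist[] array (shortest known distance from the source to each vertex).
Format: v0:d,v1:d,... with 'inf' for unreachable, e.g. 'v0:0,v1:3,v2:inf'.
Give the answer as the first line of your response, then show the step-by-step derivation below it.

v0:51,v1:inf,v2:37,v3:48,v4:20,v5:0

step 1: dist = v0:inf,v1:inf,v2:inf,v3:inf,v4:20,v5:0
step 2: dist = v0:inf,v1:inf,v2:37,v3:inf,v4:20,v5:0
step 3: dist = v0:51,v1:inf,v2:37,v3:48,v4:20,v5:0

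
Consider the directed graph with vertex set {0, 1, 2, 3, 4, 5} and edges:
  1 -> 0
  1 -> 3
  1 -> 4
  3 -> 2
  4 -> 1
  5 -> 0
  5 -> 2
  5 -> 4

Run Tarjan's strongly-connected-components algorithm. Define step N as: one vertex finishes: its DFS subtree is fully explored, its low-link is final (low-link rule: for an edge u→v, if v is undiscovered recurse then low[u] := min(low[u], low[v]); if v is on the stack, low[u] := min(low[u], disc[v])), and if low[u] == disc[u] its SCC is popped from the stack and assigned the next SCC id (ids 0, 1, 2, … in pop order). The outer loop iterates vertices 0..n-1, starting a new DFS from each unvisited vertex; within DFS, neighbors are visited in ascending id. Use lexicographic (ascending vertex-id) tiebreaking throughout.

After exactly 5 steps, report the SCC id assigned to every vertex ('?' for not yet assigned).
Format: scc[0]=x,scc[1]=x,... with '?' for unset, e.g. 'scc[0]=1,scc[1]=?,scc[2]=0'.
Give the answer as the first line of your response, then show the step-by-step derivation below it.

scc[0]=0,scc[1]=3,scc[2]=1,scc[3]=2,scc[4]=3,scc[5]=?

step 1: low=(low[0]=0,low[1]=?,low[2]=?,low[3]=?,low[4]=?,low[5]=?); scc=(scc[0]=0,scc[1]=?,scc[2]=?,scc[3]=?,scc[4]=?,scc[5]=?)
step 2: low=(low[0]=0,low[1]=1,low[2]=3,low[3]=2,low[4]=?,low[5]=?); scc=(scc[0]=0,scc[1]=?,scc[2]=1,scc[3]=?,scc[4]=?,scc[5]=?)
step 3: low=(low[0]=0,low[1]=1,low[2]=3,low[3]=2,low[4]=?,low[5]=?); scc=(scc[0]=0,scc[1]=?,scc[2]=1,scc[3]=2,scc[4]=?,scc[5]=?)
step 4: low=(low[0]=0,low[1]=1,low[2]=3,low[3]=2,low[4]=1,low[5]=?); scc=(scc[0]=0,scc[1]=?,scc[2]=1,scc[3]=2,scc[4]=?,scc[5]=?)
step 5: low=(low[0]=0,low[1]=1,low[2]=3,low[3]=2,low[4]=1,low[5]=?); scc=(scc[0]=0,scc[1]=3,scc[2]=1,scc[3]=2,scc[4]=3,scc[5]=?)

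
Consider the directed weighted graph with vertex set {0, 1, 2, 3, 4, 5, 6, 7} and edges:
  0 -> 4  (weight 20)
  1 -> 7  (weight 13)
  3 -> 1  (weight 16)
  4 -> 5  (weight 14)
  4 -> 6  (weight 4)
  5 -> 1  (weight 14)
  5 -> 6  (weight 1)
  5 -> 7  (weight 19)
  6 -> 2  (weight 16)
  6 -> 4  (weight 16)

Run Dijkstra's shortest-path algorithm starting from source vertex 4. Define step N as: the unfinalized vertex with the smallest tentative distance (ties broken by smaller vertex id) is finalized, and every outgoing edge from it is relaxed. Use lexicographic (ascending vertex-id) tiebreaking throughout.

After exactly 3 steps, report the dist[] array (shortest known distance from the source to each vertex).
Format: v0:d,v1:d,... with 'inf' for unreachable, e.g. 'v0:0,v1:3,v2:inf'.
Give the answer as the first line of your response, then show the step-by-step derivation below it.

v0:inf,v1:28,v2:20,v3:inf,v4:0,v5:14,v6:4,v7:33

step 1: dist = v0:inf,v1:inf,v2:inf,v3:inf,v4:0,v5:14,v6:4,v7:inf
step 2: dist = v0:inf,v1:inf,v2:20,v3:inf,v4:0,v5:14,v6:4,v7:inf
step 3: dist = v0:inf,v1:28,v2:20,v3:inf,v4:0,v5:14,v6:4,v7:33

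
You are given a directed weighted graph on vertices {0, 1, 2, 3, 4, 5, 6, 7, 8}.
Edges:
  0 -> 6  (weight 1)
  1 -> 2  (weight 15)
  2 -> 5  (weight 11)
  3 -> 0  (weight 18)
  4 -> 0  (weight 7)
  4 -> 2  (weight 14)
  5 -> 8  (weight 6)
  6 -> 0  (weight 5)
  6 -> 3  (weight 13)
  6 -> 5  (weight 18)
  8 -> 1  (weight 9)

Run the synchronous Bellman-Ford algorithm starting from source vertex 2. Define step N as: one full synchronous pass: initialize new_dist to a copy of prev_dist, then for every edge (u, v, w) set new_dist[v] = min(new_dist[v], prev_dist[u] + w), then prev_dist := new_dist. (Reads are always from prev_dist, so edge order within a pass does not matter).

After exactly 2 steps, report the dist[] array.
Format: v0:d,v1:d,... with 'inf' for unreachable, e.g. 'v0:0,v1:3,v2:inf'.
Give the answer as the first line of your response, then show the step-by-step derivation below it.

v0:inf,v1:inf,v2:0,v3:inf,v4:inf,v5:11,v6:inf,v7:inf,v8:17

step 1: dist = v0:inf,v1:inf,v2:0,v3:inf,v4:inf,v5:11,v6:inf,v7:inf,v8:inf
step 2: dist = v0:inf,v1:inf,v2:0,v3:inf,v4:inf,v5:11,v6:inf,v7:inf,v8:17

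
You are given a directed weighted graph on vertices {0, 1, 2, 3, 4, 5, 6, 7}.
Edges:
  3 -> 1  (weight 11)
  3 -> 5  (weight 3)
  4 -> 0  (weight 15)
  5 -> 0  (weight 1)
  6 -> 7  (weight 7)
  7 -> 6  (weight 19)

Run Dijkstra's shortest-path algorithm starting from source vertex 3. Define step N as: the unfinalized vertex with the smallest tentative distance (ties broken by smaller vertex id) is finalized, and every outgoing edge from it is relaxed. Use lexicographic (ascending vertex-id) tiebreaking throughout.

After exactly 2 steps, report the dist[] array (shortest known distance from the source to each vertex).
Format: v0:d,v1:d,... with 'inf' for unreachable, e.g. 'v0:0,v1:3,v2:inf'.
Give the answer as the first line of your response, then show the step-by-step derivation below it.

v0:4,v1:11,v2:inf,v3:0,v4:inf,v5:3,v6:inf,v7:inf

step 1: dist = v0:inf,v1:11,v2:inf,v3:0,v4:inf,v5:3,v6:inf,v7:inf
step 2: dist = v0:4,v1:11,v2:inf,v3:0,v4:inf,v5:3,v6:inf,v7:inf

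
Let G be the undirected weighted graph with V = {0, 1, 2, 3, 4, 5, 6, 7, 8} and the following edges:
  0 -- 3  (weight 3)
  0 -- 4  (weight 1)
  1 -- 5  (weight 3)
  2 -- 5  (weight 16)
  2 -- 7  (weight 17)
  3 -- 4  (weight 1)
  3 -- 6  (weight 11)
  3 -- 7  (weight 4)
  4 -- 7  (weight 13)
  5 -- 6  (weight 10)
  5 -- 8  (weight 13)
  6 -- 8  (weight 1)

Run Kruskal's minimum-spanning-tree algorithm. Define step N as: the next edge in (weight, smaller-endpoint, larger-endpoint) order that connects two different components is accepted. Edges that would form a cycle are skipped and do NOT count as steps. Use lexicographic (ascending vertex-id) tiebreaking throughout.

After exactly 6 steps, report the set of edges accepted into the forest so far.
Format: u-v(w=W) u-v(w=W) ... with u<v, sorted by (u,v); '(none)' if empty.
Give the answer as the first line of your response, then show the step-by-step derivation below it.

0-4(w=1) 1-5(w=3) 3-4(w=1) 3-7(w=4) 5-6(w=10) 6-8(w=1)

step 1: add edge 0-4 (w=1); MST = {0-4(w=1)}
step 2: add edge 3-4 (w=1); MST = {0-4(w=1) 3-4(w=1)}
step 3: add edge 6-8 (w=1); MST = {0-4(w=1) 3-4(w=1) 6-8(w=1)}
step 4: add edge 1-5 (w=3); MST = {0-4(w=1) 1-5(w=3) 3-4(w=1) 6-8(w=1)}
step 5: add edge 3-7 (w=4); MST = {0-4(w=1) 1-5(w=3) 3-4(w=1) 3-7(w=4) 6-8(w=1)}
step 6: add edge 5-6 (w=10); MST = {0-4(w=1) 1-5(w=3) 3-4(w=1) 3-7(w=4) 5-6(w=10) 6-8(w=1)}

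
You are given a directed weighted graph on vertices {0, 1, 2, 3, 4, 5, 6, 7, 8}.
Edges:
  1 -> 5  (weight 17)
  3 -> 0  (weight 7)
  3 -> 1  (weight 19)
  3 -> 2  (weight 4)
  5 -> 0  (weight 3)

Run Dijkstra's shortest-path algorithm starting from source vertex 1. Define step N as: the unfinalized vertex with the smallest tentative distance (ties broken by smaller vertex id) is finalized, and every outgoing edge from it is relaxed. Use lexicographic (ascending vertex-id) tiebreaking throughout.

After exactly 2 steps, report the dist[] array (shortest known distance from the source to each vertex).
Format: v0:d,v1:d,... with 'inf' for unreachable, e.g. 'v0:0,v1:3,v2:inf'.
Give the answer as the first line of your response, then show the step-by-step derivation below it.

v0:20,v1:0,v2:inf,v3:inf,v4:inf,v5:17,v6:inf,v7:inf,v8:inf

step 1: dist = v0:inf,v1:0,v2:inf,v3:inf,v4:inf,v5:17,v6:inf,v7:inf,v8:inf
step 2: dist = v0:20,v1:0,v2:inf,v3:inf,v4:inf,v5:17,v6:inf,v7:inf,v8:inf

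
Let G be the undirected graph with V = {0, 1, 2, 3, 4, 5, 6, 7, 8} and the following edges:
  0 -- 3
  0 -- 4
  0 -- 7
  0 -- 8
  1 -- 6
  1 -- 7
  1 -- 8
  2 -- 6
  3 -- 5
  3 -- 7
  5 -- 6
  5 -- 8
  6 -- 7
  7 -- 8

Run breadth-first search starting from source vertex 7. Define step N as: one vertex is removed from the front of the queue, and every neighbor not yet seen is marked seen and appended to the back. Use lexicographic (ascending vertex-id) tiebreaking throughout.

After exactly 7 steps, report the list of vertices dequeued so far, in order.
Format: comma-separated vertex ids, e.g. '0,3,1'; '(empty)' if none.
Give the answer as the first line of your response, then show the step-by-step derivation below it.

7,0,1,3,6,8,4

step 1: dequeue 7; queue=[0,1,3,6,8]; order=7
step 2: dequeue 0; queue=[1,3,6,8,4]; order=7,0
step 3: dequeue 1; queue=[3,6,8,4]; order=7,0,1
step 4: dequeue 3; queue=[6,8,4,5]; order=7,0,1,3
step 5: dequeue 6; queue=[8,4,5,2]; order=7,0,1,3,6
step 6: dequeue 8; queue=[4,5,2]; order=7,0,1,3,6,8
step 7: dequeue 4; queue=[5,2]; order=7,0,1,3,6,8,4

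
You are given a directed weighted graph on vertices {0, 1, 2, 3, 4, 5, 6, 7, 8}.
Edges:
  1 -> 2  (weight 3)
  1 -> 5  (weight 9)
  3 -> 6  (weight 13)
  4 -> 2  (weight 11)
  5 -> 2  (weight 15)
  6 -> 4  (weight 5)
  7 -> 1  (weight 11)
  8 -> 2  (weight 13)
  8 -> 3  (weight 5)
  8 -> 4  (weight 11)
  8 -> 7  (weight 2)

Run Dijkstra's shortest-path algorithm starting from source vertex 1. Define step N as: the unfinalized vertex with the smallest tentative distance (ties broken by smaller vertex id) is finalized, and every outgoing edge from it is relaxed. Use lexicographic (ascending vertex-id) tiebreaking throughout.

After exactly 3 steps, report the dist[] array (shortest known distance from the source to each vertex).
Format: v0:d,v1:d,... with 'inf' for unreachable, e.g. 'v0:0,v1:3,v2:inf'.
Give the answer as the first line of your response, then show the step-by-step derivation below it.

v0:inf,v1:0,v2:3,v3:inf,v4:inf,v5:9,v6:inf,v7:inf,v8:inf

step 1: dist = v0:inf,v1:0,v2:3,v3:inf,v4:inf,v5:9,v6:inf,v7:inf,v8:inf
step 2: dist = v0:inf,v1:0,v2:3,v3:inf,v4:inf,v5:9,v6:inf,v7:inf,v8:inf
step 3: dist = v0:inf,v1:0,v2:3,v3:inf,v4:inf,v5:9,v6:inf,v7:inf,v8:inf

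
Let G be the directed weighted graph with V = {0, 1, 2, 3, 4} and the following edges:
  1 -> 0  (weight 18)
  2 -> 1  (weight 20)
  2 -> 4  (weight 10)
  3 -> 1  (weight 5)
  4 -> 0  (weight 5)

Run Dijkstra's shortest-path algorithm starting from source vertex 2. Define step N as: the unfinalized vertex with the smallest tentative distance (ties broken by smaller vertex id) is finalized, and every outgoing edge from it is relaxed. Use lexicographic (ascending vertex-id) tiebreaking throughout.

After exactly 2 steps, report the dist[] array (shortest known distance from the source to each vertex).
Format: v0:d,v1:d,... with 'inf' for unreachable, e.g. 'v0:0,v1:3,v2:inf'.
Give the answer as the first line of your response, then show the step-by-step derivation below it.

v0:15,v1:20,v2:0,v3:inf,v4:10

step 1: dist = v0:inf,v1:20,v2:0,v3:inf,v4:10
step 2: dist = v0:15,v1:20,v2:0,v3:inf,v4:10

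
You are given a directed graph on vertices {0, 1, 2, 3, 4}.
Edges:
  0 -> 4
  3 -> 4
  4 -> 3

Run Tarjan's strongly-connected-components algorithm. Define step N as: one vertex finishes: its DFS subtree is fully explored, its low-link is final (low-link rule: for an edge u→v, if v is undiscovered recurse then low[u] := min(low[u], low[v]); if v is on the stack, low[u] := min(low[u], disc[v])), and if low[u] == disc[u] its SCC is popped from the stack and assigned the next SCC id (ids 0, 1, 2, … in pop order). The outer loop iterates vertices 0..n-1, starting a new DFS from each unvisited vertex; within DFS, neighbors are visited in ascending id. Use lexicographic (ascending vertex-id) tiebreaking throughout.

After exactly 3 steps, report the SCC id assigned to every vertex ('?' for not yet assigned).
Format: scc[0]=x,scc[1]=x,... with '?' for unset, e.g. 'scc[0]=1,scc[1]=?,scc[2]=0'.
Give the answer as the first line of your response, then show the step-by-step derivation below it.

scc[0]=1,scc[1]=?,scc[2]=?,scc[3]=0,scc[4]=0

step 1: low=(low[0]=0,low[1]=?,low[2]=?,low[3]=1,low[4]=1); scc=(scc[0]=?,scc[1]=?,scc[2]=?,scc[3]=?,scc[4]=?)
step 2: low=(low[0]=0,low[1]=?,low[2]=?,low[3]=1,low[4]=1); scc=(scc[0]=?,scc[1]=?,scc[2]=?,scc[3]=0,scc[4]=0)
step 3: low=(low[0]=0,low[1]=?,low[2]=?,low[3]=1,low[4]=1); scc=(scc[0]=1,scc[1]=?,scc[2]=?,scc[3]=0,scc[4]=0)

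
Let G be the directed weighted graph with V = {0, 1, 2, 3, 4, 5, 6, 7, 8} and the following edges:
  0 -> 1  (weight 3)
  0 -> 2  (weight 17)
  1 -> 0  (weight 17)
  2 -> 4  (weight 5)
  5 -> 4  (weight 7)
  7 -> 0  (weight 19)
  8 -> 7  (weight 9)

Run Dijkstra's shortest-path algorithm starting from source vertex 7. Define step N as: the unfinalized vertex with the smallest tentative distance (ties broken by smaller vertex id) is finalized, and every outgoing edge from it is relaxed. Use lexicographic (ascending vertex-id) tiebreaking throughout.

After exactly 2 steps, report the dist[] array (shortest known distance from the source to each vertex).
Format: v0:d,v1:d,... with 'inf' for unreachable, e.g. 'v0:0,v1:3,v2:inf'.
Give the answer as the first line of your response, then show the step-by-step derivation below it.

v0:19,v1:22,v2:36,v3:inf,v4:inf,v5:inf,v6:inf,v7:0,v8:inf

step 1: dist = v0:19,v1:inf,v2:inf,v3:inf,v4:inf,v5:inf,v6:inf,v7:0,v8:inf
step 2: dist = v0:19,v1:22,v2:36,v3:inf,v4:inf,v5:inf,v6:inf,v7:0,v8:inf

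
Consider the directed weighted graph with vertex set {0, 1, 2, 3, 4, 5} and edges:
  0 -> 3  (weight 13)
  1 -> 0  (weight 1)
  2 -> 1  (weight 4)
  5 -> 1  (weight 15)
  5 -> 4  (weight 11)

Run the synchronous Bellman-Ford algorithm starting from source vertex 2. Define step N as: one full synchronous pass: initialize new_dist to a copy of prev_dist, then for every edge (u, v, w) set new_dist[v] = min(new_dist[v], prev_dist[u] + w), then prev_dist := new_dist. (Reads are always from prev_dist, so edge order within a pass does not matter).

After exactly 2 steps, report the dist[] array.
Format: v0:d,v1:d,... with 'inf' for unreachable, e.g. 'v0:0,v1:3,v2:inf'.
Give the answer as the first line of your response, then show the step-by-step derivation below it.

v0:5,v1:4,v2:0,v3:inf,v4:inf,v5:inf

step 1: dist = v0:inf,v1:4,v2:0,v3:inf,v4:inf,v5:inf
step 2: dist = v0:5,v1:4,v2:0,v3:inf,v4:inf,v5:inf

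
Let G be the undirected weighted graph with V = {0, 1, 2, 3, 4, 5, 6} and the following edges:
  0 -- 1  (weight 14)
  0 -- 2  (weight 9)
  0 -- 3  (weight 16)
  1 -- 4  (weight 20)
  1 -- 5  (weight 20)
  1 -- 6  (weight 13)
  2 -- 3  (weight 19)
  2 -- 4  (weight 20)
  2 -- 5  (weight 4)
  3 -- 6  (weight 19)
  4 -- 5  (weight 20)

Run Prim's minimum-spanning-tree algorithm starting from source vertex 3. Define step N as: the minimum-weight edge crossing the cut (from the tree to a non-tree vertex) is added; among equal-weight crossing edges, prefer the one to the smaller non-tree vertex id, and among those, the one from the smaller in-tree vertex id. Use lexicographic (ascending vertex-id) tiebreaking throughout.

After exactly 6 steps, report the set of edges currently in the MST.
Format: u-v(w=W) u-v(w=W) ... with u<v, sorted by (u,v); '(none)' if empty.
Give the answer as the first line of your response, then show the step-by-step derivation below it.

0-1(w=14) 0-2(w=9) 0-3(w=16) 1-4(w=20) 1-6(w=13) 2-5(w=4)

step 1: add edge 0-3 (w=16); MST = {0-3(w=16)}
step 2: add edge 0-2 (w=9); MST = {0-2(w=9) 0-3(w=16)}
step 3: add edge 2-5 (w=4); MST = {0-2(w=9) 0-3(w=16) 2-5(w=4)}
step 4: add edge 0-1 (w=14); MST = {0-1(w=14) 0-2(w=9) 0-3(w=16) 2-5(w=4)}
step 5: add edge 1-6 (w=13); MST = {0-1(w=14) 0-2(w=9) 0-3(w=16) 1-6(w=13) 2-5(w=4)}
step 6: add edge 1-4 (w=20); MST = {0-1(w=14) 0-2(w=9) 0-3(w=16) 1-4(w=20) 1-6(w=13) 2-5(w=4)}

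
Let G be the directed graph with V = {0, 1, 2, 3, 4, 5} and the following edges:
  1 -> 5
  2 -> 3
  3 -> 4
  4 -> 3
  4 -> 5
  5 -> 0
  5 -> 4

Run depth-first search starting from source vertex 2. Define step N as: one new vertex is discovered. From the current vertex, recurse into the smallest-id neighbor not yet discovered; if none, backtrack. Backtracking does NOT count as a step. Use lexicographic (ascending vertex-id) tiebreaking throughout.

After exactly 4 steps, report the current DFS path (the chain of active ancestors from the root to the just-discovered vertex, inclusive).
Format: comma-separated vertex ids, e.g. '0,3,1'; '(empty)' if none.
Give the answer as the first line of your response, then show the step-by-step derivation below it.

2,3,4,5

step 1: discover 2; path=2; order=2
step 2: discover 3; path=2>3; order=2,3
step 3: discover 4; path=2>3>4; order=2,3,4
step 4: discover 5; path=2>3>4>5; order=2,3,4,5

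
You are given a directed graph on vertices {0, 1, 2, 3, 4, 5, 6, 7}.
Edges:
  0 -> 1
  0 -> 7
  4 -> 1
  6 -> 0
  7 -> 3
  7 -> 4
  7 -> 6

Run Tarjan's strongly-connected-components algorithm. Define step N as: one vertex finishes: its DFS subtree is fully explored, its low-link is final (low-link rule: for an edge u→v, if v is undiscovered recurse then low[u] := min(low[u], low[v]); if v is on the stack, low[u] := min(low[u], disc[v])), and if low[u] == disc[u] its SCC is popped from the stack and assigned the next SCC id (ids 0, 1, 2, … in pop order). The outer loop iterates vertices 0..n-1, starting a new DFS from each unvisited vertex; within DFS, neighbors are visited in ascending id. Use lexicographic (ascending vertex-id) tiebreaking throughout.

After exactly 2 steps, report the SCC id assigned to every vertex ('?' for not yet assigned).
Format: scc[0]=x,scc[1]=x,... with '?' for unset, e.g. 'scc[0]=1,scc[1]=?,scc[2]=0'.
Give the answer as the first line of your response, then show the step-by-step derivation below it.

scc[0]=?,scc[1]=0,scc[2]=?,scc[3]=1,scc[4]=?,scc[5]=?,scc[6]=?,scc[7]=?

step 1: low=(low[0]=0,low[1]=1,low[2]=?,low[3]=?,low[4]=?,low[5]=?,low[6]=?,low[7]=?); scc=(scc[0]=?,scc[1]=0,scc[2]=?,scc[3]=?,scc[4]=?,scc[5]=?,scc[6]=?,scc[7]=?)
step 2: low=(low[0]=0,low[1]=1,low[2]=?,low[3]=3,low[4]=?,low[5]=?,low[6]=?,low[7]=2); scc=(scc[0]=?,scc[1]=0,scc[2]=?,scc[3]=1,scc[4]=?,scc[5]=?,scc[6]=?,scc[7]=?)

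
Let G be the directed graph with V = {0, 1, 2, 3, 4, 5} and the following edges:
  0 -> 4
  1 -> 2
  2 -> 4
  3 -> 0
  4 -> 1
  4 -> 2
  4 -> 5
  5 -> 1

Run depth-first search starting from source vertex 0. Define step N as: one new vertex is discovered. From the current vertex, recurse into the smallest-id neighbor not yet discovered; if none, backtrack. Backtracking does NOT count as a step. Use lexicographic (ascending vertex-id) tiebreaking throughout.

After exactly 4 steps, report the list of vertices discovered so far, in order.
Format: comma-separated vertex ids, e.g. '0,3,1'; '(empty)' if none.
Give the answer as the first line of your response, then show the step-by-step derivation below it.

0,4,1,2

step 1: discover 0; path=0; order=0
step 2: discover 4; path=0>4; order=0,4
step 3: discover 1; path=0>4>1; order=0,4,1
step 4: discover 2; path=0>4>1>2; order=0,4,1,2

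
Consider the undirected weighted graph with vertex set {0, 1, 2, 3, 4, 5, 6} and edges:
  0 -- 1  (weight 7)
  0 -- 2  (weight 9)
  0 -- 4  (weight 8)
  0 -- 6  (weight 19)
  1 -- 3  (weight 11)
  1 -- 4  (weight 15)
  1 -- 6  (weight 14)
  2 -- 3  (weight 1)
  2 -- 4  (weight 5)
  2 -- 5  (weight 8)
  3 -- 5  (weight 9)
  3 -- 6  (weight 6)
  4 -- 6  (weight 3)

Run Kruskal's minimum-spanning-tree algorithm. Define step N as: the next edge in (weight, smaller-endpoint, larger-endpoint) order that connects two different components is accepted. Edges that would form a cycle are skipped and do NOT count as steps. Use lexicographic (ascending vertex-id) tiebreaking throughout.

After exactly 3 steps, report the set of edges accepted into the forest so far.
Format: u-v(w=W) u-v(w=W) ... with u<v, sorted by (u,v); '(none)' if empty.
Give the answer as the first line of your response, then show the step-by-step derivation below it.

2-3(w=1) 2-4(w=5) 4-6(w=3)

step 1: add edge 2-3 (w=1); MST = {2-3(w=1)}
step 2: add edge 4-6 (w=3); MST = {2-3(w=1) 4-6(w=3)}
step 3: add edge 2-4 (w=5); MST = {2-3(w=1) 2-4(w=5) 4-6(w=3)}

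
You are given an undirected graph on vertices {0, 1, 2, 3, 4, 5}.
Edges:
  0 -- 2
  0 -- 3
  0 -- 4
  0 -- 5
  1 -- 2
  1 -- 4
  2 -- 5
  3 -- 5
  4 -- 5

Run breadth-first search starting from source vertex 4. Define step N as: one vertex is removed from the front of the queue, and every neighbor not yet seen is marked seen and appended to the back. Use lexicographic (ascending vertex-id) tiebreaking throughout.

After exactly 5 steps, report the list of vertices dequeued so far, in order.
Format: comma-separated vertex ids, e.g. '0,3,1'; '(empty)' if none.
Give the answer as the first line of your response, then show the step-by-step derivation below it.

4,0,1,5,2

step 1: dequeue 4; queue=[0,1,5]; order=4
step 2: dequeue 0; queue=[1,5,2,3]; order=4,0
step 3: dequeue 1; queue=[5,2,3]; order=4,0,1
step 4: dequeue 5; queue=[2,3]; order=4,0,1,5
step 5: dequeue 2; queue=[3]; order=4,0,1,5,2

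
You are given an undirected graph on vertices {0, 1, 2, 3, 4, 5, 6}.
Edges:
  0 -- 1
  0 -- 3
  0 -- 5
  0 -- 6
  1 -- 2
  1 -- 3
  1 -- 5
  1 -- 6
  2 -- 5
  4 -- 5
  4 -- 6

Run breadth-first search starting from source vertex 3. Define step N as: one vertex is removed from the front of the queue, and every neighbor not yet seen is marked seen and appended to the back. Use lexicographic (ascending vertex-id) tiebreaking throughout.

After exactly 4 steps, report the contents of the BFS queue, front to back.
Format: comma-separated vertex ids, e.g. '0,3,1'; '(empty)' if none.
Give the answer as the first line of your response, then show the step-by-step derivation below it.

6,2,4

step 1: dequeue 3; queue=[0,1]; order=3
step 2: dequeue 0; queue=[1,5,6]; order=3,0
step 3: dequeue 1; queue=[5,6,2]; order=3,0,1
step 4: dequeue 5; queue=[6,2,4]; order=3,0,1,5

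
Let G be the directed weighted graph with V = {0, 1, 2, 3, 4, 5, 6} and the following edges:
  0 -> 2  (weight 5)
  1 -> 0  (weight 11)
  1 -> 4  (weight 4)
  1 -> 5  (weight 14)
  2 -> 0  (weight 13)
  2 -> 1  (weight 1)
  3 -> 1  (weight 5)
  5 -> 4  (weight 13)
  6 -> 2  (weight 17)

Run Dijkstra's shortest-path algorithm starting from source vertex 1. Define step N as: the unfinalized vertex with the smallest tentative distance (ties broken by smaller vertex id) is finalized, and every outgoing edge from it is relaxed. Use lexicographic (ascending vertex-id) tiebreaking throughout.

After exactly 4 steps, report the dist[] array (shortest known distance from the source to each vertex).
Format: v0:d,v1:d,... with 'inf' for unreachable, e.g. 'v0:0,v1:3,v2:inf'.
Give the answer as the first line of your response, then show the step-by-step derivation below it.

v0:11,v1:0,v2:16,v3:inf,v4:4,v5:14,v6:inf

step 1: dist = v0:11,v1:0,v2:inf,v3:inf,v4:4,v5:14,v6:inf
step 2: dist = v0:11,v1:0,v2:inf,v3:inf,v4:4,v5:14,v6:inf
step 3: dist = v0:11,v1:0,v2:16,v3:inf,v4:4,v5:14,v6:inf
step 4: dist = v0:11,v1:0,v2:16,v3:inf,v4:4,v5:14,v6:inf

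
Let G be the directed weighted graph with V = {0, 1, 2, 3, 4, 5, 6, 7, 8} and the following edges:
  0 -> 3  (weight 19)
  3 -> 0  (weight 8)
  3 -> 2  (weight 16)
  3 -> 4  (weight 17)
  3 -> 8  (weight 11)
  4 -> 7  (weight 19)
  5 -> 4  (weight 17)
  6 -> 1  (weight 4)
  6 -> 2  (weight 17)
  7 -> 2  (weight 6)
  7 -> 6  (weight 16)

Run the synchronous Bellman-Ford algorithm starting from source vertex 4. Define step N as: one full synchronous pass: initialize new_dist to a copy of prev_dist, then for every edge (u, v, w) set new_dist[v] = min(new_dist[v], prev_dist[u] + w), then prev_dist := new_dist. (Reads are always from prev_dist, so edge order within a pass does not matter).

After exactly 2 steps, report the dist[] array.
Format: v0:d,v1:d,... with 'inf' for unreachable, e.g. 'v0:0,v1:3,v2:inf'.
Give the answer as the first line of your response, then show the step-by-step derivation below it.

v0:inf,v1:inf,v2:25,v3:inf,v4:0,v5:inf,v6:35,v7:19,v8:inf

step 1: dist = v0:inf,v1:inf,v2:inf,v3:inf,v4:0,v5:inf,v6:inf,v7:19,v8:inf
step 2: dist = v0:inf,v1:inf,v2:25,v3:inf,v4:0,v5:inf,v6:35,v7:19,v8:inf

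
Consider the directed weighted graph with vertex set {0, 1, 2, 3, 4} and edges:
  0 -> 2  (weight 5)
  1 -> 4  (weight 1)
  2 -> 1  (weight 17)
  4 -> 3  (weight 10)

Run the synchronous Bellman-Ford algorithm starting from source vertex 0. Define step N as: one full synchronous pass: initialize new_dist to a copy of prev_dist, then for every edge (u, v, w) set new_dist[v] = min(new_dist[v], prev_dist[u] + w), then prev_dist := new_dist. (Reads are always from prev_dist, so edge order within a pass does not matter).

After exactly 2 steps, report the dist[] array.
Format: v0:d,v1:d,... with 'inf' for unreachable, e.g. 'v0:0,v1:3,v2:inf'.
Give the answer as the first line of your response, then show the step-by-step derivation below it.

v0:0,v1:22,v2:5,v3:inf,v4:inf

step 1: dist = v0:0,v1:inf,v2:5,v3:inf,v4:inf
step 2: dist = v0:0,v1:22,v2:5,v3:inf,v4:inf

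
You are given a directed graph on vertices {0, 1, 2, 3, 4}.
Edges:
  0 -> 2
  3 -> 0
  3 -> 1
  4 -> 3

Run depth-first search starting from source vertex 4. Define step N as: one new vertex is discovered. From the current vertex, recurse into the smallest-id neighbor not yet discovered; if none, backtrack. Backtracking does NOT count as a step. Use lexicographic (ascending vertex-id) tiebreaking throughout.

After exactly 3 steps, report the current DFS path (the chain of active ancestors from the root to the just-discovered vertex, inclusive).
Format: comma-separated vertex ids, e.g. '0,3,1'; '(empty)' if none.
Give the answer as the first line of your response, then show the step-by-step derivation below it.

4,3,0

step 1: discover 4; path=4; order=4
step 2: discover 3; path=4>3; order=4,3
step 3: discover 0; path=4>3>0; order=4,3,0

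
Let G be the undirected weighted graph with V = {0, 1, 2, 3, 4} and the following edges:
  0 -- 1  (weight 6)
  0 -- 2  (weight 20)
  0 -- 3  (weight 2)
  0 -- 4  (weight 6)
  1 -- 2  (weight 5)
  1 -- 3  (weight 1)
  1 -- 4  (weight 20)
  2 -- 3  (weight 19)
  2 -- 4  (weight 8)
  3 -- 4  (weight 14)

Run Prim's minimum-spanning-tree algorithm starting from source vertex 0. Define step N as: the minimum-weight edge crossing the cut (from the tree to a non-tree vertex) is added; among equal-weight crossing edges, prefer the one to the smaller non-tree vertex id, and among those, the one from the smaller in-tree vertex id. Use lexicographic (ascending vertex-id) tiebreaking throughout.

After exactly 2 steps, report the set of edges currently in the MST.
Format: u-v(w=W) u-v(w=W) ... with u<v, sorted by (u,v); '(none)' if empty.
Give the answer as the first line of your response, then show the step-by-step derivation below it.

0-3(w=2) 1-3(w=1)

step 1: add edge 0-3 (w=2); MST = {0-3(w=2)}
step 2: add edge 1-3 (w=1); MST = {0-3(w=2) 1-3(w=1)}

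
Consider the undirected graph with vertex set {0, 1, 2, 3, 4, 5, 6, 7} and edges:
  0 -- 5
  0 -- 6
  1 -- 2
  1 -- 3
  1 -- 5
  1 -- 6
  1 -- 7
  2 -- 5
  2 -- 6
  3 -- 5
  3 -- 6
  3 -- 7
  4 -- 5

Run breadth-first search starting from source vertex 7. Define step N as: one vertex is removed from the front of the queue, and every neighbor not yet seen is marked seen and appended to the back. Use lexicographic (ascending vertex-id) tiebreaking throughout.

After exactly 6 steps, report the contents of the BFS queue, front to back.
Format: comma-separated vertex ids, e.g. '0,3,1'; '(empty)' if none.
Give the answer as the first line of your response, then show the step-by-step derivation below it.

0,4

step 1: dequeue 7; queue=[1,3]; order=7
step 2: dequeue 1; queue=[3,2,5,6]; order=7,1
step 3: dequeue 3; queue=[2,5,6]; order=7,1,3
step 4: dequeue 2; queue=[5,6]; order=7,1,3,2
step 5: dequeue 5; queue=[6,0,4]; order=7,1,3,2,5
step 6: dequeue 6; queue=[0,4]; order=7,1,3,2,5,6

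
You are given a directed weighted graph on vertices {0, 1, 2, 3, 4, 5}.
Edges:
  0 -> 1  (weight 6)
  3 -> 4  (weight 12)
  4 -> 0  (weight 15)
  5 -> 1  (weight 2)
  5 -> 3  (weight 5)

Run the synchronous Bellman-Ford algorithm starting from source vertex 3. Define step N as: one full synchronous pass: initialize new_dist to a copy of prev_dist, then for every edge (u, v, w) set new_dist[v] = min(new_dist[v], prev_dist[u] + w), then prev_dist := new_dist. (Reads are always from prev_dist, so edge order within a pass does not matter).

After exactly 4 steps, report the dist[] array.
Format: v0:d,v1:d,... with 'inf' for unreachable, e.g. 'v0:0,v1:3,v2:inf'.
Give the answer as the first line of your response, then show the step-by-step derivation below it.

v0:27,v1:33,v2:inf,v3:0,v4:12,v5:inf

step 1: dist = v0:inf,v1:inf,v2:inf,v3:0,v4:12,v5:inf
step 2: dist = v0:27,v1:inf,v2:inf,v3:0,v4:12,v5:inf
step 3: dist = v0:27,v1:33,v2:inf,v3:0,v4:12,v5:inf
step 4: dist = v0:27,v1:33,v2:inf,v3:0,v4:12,v5:inf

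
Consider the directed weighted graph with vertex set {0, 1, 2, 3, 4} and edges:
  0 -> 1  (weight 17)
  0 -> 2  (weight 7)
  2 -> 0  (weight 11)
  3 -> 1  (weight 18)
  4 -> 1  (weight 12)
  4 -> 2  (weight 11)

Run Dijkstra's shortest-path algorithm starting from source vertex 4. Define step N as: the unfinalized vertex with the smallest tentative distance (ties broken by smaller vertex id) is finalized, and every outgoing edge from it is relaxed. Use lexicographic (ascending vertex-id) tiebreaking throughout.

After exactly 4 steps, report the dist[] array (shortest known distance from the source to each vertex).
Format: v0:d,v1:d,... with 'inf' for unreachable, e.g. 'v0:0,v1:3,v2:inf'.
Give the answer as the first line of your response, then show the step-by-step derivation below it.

v0:22,v1:12,v2:11,v3:inf,v4:0

step 1: dist = v0:inf,v1:12,v2:11,v3:inf,v4:0
step 2: dist = v0:22,v1:12,v2:11,v3:inf,v4:0
step 3: dist = v0:22,v1:12,v2:11,v3:inf,v4:0
step 4: dist = v0:22,v1:12,v2:11,v3:inf,v4:0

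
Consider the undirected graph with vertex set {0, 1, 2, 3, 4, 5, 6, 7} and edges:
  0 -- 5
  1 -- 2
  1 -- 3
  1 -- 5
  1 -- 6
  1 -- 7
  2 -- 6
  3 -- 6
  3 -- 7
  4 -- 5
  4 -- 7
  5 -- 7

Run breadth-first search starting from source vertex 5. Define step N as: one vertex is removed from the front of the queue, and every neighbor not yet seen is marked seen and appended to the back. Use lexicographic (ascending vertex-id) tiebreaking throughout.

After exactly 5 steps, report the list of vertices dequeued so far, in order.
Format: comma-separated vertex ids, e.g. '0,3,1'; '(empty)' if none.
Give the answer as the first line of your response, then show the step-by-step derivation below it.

5,0,1,4,7

step 1: dequeue 5; queue=[0,1,4,7]; order=5
step 2: dequeue 0; queue=[1,4,7]; order=5,0
step 3: dequeue 1; queue=[4,7,2,3,6]; order=5,0,1
step 4: dequeue 4; queue=[7,2,3,6]; order=5,0,1,4
step 5: dequeue 7; queue=[2,3,6]; order=5,0,1,4,7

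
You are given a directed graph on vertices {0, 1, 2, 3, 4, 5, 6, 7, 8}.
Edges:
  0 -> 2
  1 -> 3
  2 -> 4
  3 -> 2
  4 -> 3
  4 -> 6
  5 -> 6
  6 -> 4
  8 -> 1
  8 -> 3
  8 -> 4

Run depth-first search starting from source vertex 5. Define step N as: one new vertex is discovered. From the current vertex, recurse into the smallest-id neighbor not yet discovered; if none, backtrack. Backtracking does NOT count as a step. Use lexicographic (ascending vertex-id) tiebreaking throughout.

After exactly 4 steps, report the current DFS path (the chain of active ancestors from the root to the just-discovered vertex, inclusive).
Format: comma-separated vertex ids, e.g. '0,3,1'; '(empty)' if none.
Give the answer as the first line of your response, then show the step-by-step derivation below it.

5,6,4,3

step 1: discover 5; path=5; order=5
step 2: discover 6; path=5>6; order=5,6
step 3: discover 4; path=5>6>4; order=5,6,4
step 4: discover 3; path=5>6>4>3; order=5,6,4,3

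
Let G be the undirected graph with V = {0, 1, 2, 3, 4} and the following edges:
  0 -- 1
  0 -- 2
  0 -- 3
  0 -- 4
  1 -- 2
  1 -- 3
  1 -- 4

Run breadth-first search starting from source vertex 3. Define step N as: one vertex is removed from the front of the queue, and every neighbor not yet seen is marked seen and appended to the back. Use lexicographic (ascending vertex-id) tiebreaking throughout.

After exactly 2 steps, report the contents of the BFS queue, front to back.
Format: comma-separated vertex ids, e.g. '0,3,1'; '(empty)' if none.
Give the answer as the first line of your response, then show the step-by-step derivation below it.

1,2,4

step 1: dequeue 3; queue=[0,1]; order=3
step 2: dequeue 0; queue=[1,2,4]; order=3,0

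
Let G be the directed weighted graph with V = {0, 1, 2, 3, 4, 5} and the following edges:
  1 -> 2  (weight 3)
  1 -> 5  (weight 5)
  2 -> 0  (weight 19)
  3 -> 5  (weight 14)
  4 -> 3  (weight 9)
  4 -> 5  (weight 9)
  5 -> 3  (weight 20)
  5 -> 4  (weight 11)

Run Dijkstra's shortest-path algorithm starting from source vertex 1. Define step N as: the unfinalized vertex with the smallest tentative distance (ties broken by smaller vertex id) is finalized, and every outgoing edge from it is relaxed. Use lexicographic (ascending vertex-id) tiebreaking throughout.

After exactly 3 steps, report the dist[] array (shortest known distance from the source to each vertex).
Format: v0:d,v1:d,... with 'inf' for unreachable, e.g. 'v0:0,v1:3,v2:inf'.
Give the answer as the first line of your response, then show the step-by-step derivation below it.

v0:22,v1:0,v2:3,v3:25,v4:16,v5:5

step 1: dist = v0:inf,v1:0,v2:3,v3:inf,v4:inf,v5:5
step 2: dist = v0:22,v1:0,v2:3,v3:inf,v4:inf,v5:5
step 3: dist = v0:22,v1:0,v2:3,v3:25,v4:16,v5:5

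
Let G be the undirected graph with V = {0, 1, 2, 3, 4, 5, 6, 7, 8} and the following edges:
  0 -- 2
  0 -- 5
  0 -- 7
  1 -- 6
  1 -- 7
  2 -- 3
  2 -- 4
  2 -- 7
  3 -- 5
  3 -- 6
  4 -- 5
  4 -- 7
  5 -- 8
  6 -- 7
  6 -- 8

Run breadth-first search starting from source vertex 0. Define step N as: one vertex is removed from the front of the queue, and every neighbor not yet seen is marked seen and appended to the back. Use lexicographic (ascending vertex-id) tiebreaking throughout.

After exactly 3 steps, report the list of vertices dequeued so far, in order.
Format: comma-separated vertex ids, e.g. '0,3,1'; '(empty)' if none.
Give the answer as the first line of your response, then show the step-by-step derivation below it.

0,2,5

step 1: dequeue 0; queue=[2,5,7]; order=0
step 2: dequeue 2; queue=[5,7,3,4]; order=0,2
step 3: dequeue 5; queue=[7,3,4,8]; order=0,2,5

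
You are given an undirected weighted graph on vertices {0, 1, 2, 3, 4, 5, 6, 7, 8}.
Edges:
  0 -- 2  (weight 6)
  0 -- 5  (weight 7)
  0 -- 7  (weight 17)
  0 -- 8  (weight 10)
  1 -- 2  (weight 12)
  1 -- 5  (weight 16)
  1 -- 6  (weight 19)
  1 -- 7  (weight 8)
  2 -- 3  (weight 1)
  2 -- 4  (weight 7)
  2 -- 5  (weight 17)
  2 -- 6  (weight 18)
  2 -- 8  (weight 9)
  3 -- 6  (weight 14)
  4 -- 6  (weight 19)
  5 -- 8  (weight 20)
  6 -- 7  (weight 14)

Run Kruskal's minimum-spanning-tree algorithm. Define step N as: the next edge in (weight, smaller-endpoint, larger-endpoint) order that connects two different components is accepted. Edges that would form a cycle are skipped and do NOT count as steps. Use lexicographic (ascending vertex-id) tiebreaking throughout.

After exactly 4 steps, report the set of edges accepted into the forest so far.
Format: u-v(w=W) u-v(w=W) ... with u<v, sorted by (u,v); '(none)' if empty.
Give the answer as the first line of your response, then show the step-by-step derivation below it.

0-2(w=6) 0-5(w=7) 2-3(w=1) 2-4(w=7)

step 1: add edge 2-3 (w=1); MST = {2-3(w=1)}
step 2: add edge 0-2 (w=6); MST = {0-2(w=6) 2-3(w=1)}
step 3: add edge 0-5 (w=7); MST = {0-2(w=6) 0-5(w=7) 2-3(w=1)}
step 4: add edge 2-4 (w=7); MST = {0-2(w=6) 0-5(w=7) 2-3(w=1) 2-4(w=7)}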